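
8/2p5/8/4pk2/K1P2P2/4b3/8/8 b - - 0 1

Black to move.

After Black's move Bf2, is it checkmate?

no

After Bf2: white king on a4; in check: no.
White is not in check, so this cannot be checkmate.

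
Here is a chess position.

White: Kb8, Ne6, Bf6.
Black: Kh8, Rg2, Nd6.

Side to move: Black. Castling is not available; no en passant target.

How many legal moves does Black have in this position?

Black to move; king on h8.
In check: yes, from the white bishop on f6.
Legal moves: Kg8, Kh7, Rg7.
Count: 3.

3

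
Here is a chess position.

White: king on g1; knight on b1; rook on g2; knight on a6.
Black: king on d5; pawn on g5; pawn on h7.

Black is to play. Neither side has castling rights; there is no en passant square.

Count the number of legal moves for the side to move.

10

Black to move; king on d5.
In check: no.
Legal moves: Ke6, Kd6, Kc6, Ke5, Ke4, Kd4, Kc4, h6, g4, h5.
Count: 10.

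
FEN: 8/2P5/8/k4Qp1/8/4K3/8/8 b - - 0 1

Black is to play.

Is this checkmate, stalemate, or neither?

Black to move; black king on a5.
In check: yes, from the white queen on f5.
Legal moves for Black: Kb6, Ka6, Kb4, Ka4.
Black is in check but has 4 legal moves → neither.

neither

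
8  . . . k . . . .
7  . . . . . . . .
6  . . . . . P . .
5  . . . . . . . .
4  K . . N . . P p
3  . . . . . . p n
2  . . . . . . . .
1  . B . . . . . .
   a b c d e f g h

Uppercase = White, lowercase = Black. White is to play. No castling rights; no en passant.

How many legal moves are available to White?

22

White to move; king on a4.
In check: no.
Legal moves: Ne6+, Nc6+, Nf5, Nb5, Nf3, Nb3, Ne2, Nc2, Kb5, Ka5, Kb4, Kb3, Ka3, Bh7, Bg6, Bf5, Be4, Bd3, Bc2, Ba2, f7, g5.
Count: 22.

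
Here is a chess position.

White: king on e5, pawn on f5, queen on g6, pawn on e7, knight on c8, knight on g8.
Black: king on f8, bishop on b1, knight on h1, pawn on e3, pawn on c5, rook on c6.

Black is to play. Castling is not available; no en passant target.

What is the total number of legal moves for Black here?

Black to move; king on f8.
In check: yes, from the white pawn on e7.
Legal moves: none.
Count: 0.

0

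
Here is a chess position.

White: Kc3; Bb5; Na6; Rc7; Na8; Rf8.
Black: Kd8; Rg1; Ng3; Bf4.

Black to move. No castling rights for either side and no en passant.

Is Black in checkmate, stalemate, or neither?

checkmate

Black to move; black king on d8.
In check: yes, from the white rook on f8.
King squares — c7: attacked by Na6; d7: attacked by Bb5; e7: attacked by Rc7; c8: attacked by Rc7; e8: attacked by Bb5.
Legal moves for Black: none.
In check with no legal moves → checkmate.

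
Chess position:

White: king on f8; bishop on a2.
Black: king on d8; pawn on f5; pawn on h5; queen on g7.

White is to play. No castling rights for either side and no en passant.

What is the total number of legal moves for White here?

1

White to move; king on f8.
In check: yes, from the black queen on g7.
Legal moves: Kxg7.
Count: 1.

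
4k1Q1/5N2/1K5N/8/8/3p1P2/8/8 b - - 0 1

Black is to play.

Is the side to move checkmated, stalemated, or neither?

Black to move; black king on e8.
In check: yes, from the white queen on g8.
Legal moves for Black: Ke7, Kd7.
Black is in check but has 2 legal moves → neither.

neither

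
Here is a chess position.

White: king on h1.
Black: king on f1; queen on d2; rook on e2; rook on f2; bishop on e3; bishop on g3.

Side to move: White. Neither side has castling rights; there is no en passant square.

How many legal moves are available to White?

White to move; king on h1.
In check: no.
Legal moves: none.
Count: 0.

0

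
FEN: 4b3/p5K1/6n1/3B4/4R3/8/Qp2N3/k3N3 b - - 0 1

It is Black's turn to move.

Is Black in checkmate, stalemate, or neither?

checkmate

Black to move; black king on a1.
In check: yes, from the white queen on a2.
King squares — b1: attacked by Qa2; a2: attacked by Bd5; b2: own pawn.
Legal moves for Black: none.
In check with no legal moves → checkmate.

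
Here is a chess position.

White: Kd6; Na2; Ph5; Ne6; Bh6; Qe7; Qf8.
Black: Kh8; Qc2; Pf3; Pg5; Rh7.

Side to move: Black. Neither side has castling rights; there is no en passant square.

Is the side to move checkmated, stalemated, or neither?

Black to move; black king on h8.
In check: yes, from the white queen on f8.
King squares — g7: attacked by Ne6; h7: own rook; g8: attacked by Qf8.
Legal moves for Black: none.
In check with no legal moves → checkmate.

checkmate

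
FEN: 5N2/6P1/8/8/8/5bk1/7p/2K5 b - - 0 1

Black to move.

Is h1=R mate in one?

After h1=R: white king on c1; in check: yes, from the black rook on h1.
White has 3 legal replies: Kd2, Kc2, Kb2.
In check but a legal move exists → not checkmate.

no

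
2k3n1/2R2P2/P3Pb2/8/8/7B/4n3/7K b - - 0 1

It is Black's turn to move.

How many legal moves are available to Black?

3

Black to move; king on c8.
In check: yes, from the white rook on c7.
Legal moves: Kd8, Kb8, Kxc7.
Count: 3.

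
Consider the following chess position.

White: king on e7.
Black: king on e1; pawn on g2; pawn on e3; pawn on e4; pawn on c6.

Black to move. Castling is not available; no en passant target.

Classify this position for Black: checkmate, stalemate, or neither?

Black to move; black king on e1.
In check: no.
Legal moves for Black: Kf2, Ke2, Kd2, Kf1, Kd1, c5, e2, g1=Q, g1=R, g1=B, g1=N.
Black has 11 legal moves and is not in check → neither.

neither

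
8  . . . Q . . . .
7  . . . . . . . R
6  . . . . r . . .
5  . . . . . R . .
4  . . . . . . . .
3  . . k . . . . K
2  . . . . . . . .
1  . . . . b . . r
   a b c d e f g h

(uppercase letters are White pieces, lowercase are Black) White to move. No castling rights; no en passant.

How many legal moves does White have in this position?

White to move; king on h3.
In check: yes, from the black rook on h1.
Legal moves: Kg4, Kg2.
Count: 2.

2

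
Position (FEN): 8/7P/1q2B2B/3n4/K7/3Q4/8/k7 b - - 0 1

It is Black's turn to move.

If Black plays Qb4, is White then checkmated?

After Qb4: white king on a4; in check: yes, from the black queen on b4.
King squares — a3: attacked by Qb4; b3: attacked by Qb4; b4: attacked by Nd5; a5: attacked by Qb4; b5: attacked by Qb4.
White has no legal moves → checkmate.

yes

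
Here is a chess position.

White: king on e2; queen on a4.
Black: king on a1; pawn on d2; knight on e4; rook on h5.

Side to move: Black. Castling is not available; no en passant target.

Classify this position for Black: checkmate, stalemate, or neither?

neither

Black to move; black king on a1.
In check: yes, from the white queen on a4.
Legal moves for Black: Kb2, Kb1.
Black is in check but has 2 legal moves → neither.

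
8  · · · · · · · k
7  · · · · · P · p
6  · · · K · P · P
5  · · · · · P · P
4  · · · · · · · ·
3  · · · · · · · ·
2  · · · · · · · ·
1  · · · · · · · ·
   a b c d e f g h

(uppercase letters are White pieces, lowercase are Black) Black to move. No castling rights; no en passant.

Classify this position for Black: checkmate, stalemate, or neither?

stalemate

Black to move; black king on h8.
In check: no.
King squares — g7: attacked by Pf6; h7: own pawn; g8: attacked by Pf7.
Legal moves for Black: none.
Not in check and no legal moves → stalemate.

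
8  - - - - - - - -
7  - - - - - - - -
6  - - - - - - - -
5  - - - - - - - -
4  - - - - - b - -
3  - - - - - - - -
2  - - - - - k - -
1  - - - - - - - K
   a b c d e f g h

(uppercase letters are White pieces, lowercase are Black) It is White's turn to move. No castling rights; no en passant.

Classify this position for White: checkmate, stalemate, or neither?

White to move; white king on h1.
In check: no.
King squares — g1: attacked by Kf2; g2: attacked by Kf2; h2: attacked by Bf4.
Legal moves for White: none.
Not in check and no legal moves → stalemate.

stalemate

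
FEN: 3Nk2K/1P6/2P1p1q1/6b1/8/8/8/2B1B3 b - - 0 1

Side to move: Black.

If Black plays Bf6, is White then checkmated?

yes

After Bf6: white king on h8; in check: yes, from the black bishop on f6.
King squares — g7: attacked by Bf6; h7: attacked by Qg6; g8: attacked by Qg6.
White has no legal moves → checkmate.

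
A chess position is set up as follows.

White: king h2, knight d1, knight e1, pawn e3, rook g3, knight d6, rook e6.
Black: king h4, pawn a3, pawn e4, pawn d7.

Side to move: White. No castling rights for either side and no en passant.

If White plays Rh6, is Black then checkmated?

After Rh6: black king on h4; in check: yes, from the white rook on h6.
King squares — g3: attacked by Kh2; h3: attacked by Kh2; g4: attacked by Rg3; g5: attacked by Rg3; h5: attacked by Rh6.
Black has no legal moves → checkmate.

yes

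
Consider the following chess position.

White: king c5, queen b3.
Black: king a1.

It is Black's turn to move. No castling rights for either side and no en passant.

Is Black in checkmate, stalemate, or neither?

stalemate

Black to move; black king on a1.
In check: no.
King squares — b1: attacked by Qb3; a2: attacked by Qb3; b2: attacked by Qb3.
Legal moves for Black: none.
Not in check and no legal moves → stalemate.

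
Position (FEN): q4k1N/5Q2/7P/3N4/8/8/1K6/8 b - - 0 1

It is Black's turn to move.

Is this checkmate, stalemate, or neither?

Black to move; black king on f8.
In check: yes, from the white queen on f7.
King squares — e7: attacked by Nd5; f7: attacked by Nh8; g7: attacked by Ph6; e8: attacked by Qf7; g8: attacked by Qf7.
Legal moves for Black: none.
In check with no legal moves → checkmate.

checkmate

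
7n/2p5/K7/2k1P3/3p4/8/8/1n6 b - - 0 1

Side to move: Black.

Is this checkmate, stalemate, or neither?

neither

Black to move; black king on c5.
In check: no.
Legal moves for Black: Nf7, Ng6, Kc6, Kd5, Kc4, Kb4, Nc3, Na3, Nd2, c6, d3.
Black has 11 legal moves and is not in check → neither.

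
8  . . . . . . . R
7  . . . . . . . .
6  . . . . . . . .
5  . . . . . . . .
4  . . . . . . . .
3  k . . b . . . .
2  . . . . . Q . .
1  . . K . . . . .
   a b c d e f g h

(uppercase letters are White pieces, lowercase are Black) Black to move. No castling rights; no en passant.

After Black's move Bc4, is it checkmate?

After Bc4: white king on c1; in check: no.
White is not in check, so this cannot be checkmate.

no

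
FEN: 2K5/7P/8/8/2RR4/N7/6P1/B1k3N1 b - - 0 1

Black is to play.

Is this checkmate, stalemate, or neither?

Black to move; black king on c1.
In check: yes, from the white rook on c4.
King squares — b1: attacked by Na3; d1: attacked by Rd4; b2: attacked by Ba1; c2: attacked by Na3; d2: attacked by Rd4.
Legal moves for Black: none.
In check with no legal moves → checkmate.

checkmate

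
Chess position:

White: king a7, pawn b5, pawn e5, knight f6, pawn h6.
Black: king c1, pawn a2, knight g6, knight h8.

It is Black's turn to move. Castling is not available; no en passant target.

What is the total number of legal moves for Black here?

Black to move; king on c1.
In check: no.
Legal moves: Nf7, Nf8, Ne7, Nxe5, Nh4, Nf4, Kd2, Kc2, Kb2, Kd1, Kb1, a1=Q+, a1=R+, a1=B, a1=N.
Count: 15.

15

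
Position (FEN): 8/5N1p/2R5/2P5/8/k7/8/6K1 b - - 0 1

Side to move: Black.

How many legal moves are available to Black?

7

Black to move; king on a3.
In check: no.
Legal moves: Kb4, Ka4, Kb3, Kb2, Ka2, h6, h5.
Count: 7.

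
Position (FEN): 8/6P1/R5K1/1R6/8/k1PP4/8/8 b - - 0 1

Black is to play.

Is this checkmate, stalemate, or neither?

Black to move; black king on a3.
In check: yes, from the white rook on a6.
King squares — a2: attacked by Ra6; b2: attacked by Rb5; b3: attacked by Rb5; a4: attacked by Ra6; b4: attacked by Pc3.
Legal moves for Black: none.
In check with no legal moves → checkmate.

checkmate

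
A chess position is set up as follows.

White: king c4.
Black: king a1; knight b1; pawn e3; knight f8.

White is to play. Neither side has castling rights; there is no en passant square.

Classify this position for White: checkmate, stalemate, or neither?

neither

White to move; white king on c4.
In check: no.
Legal moves for White: Kd5, Kc5, Kb5, Kd4, Kb4, Kd3, Kb3.
White has 7 legal moves and is not in check → neither.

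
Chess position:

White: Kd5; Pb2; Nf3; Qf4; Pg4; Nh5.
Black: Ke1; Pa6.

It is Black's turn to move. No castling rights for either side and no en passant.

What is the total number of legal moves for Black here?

4

Black to move; king on e1.
In check: yes, from the white knight on f3.
Legal moves: Kf2, Ke2, Kf1, Kd1.
Count: 4.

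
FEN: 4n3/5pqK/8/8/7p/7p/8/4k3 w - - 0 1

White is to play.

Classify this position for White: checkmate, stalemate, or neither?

White to move; white king on h7.
In check: yes, from the black queen on g7.
King squares — g6: attacked by Pf7; h6: attacked by Qg7; g7: attacked by Ne8; g8: attacked by Qg7; h8: attacked by Qg7.
Legal moves for White: none.
In check with no legal moves → checkmate.

checkmate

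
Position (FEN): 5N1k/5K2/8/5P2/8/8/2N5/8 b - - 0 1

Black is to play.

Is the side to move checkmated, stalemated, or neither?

Black to move; black king on h8.
In check: no.
King squares — g7: attacked by Kf7; h7: attacked by Nf8; g8: attacked by Kf7.
Legal moves for Black: none.
Not in check and no legal moves → stalemate.

stalemate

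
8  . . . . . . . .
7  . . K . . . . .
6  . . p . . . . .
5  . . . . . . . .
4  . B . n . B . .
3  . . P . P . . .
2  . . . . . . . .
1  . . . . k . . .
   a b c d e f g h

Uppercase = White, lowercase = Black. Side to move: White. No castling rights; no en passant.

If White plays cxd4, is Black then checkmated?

After cxd4: black king on e1; in check: yes, from the white bishop on b4.
Black has 4 legal replies: Kf2, Ke2, Kf1, Kd1.
In check but a legal move exists → not checkmate.

no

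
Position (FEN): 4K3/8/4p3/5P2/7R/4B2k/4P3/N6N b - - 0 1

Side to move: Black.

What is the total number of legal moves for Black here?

2

Black to move; king on h3.
In check: yes, from the white rook on h4.
Legal moves: Kxh4, Kg2.
Count: 2.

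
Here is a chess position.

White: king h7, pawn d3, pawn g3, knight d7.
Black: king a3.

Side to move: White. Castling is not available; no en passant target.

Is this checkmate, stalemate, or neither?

White to move; white king on h7.
In check: no.
Legal moves for White: Kh8, Kg8, Kg7, Kh6, Kg6, Nf8, Nb8, Nf6, Nb6, Ne5, Nc5, g4, d4.
White has 13 legal moves and is not in check → neither.

neither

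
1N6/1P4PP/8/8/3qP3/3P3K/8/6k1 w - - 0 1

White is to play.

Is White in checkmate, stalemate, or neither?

White to move; white king on h3.
In check: no.
Legal moves for White: Nd7, Nc6, Na6, Kh4, Kg4, Kg3, h8=Q, h8=R, h8=B, h8=N, g8=Q+, g8=R+, g8=B, g8=N, e5.
White has 15 legal moves and is not in check → neither.

neither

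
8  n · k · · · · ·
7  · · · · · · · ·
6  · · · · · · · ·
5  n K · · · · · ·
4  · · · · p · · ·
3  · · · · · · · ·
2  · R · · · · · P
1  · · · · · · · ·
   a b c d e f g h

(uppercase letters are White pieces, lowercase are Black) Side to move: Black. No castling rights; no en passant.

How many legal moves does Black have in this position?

12

Black to move; king on c8.
In check: no.
Legal moves: Kd8, Kb8, Kd7, Kc7, Kb7, Nc7+, Nb6, Nb7, Nc6, Nc4, Nb3, e3.
Count: 12.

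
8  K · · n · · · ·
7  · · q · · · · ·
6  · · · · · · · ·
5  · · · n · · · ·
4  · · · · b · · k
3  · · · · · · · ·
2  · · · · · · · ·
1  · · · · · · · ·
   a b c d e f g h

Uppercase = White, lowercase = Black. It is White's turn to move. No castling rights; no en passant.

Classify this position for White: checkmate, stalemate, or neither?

stalemate

White to move; white king on a8.
In check: no.
King squares — a7: attacked by Qc7; b7: attacked by Qc7; b8: attacked by Qc7.
Legal moves for White: none.
Not in check and no legal moves → stalemate.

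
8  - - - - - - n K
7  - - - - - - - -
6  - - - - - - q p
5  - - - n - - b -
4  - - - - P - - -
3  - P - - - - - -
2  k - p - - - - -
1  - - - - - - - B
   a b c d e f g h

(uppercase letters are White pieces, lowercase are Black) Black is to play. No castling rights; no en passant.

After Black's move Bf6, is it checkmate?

After Bf6: white king on h8; in check: yes, from the black bishop on f6.
King squares — g7: attacked by Bf6; h7: attacked by Qg6; g8: attacked by Qg6.
White has no legal moves → checkmate.

yes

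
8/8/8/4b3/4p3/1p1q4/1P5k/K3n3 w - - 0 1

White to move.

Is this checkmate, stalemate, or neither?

White to move; white king on a1.
In check: no.
King squares — b1: attacked by Qd3; a2: attacked by Pb3; b2: own pawn.
Legal moves for White: none.
Not in check and no legal moves → stalemate.

stalemate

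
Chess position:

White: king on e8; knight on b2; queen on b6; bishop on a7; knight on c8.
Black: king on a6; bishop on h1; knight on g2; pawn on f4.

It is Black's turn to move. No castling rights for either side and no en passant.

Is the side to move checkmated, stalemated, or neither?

checkmate

Black to move; black king on a6.
In check: yes, from the white queen on b6.
King squares — a5: attacked by Qb6; b5: attacked by Qb6; b6: attacked by Ba7; a7: attacked by Qb6; b7: attacked by Qb6.
Legal moves for Black: none.
In check with no legal moves → checkmate.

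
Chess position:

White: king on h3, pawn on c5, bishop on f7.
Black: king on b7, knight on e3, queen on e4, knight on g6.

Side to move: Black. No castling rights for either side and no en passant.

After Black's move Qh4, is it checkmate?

After Qh4: white king on h3; in check: yes, from the black queen on h4.
King squares — g2: attacked by Ne3; h2: attacked by Qh4; g3: attacked by Qh4; g4: attacked by Ne3; h4: attacked by Ng6.
White has no legal moves → checkmate.

yes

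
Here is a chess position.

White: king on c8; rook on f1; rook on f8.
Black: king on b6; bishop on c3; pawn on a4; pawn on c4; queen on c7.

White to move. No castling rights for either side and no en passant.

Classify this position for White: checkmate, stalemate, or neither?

checkmate

White to move; white king on c8.
In check: yes, from the black queen on c7.
King squares — b7: attacked by Kb6; c7: attacked by Kb6; d7: attacked by Qc7; b8: attacked by Qc7; d8: attacked by Qc7.
Legal moves for White: none.
In check with no legal moves → checkmate.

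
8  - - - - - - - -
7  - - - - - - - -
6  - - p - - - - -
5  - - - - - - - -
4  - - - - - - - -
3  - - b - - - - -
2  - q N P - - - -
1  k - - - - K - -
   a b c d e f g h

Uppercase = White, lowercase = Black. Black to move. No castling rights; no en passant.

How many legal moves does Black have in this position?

Black to move; king on a1.
In check: yes, from the white knight on c2.
Legal moves: Ka2, Kb1, Qxc2.
Count: 3.

3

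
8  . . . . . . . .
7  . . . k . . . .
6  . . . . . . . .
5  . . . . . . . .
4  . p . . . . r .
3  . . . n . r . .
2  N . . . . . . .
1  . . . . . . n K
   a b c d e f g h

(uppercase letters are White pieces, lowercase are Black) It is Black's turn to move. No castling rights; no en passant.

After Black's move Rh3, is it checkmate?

yes

After Rh3: white king on h1; in check: yes, from the black rook on h3.
King squares — g1: attacked by Rg4; g2: attacked by Rg4; h2: attacked by Rh3.
White has no legal moves → checkmate.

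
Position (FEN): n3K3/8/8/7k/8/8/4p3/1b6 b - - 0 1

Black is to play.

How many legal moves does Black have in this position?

Black to move; king on h5.
In check: no.
Legal moves: Nc7+, Nb6, Kh6, Kg6, Kg5, Kh4, Kg4, Bh7, Bg6+, Bf5, Be4, Bd3, Bc2, Ba2, e1=Q+, e1=R+, e1=B, e1=N.
Count: 18.

18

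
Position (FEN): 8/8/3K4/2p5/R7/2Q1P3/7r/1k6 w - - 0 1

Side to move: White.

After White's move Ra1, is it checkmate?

yes

After Ra1: black king on b1; in check: yes, from the white rook on a1.
King squares — a1: attacked by Qc3; c1: attacked by Ra1; a2: attacked by Ra1; b2: attacked by Qc3; c2: attacked by Qc3.
Black has no legal moves → checkmate.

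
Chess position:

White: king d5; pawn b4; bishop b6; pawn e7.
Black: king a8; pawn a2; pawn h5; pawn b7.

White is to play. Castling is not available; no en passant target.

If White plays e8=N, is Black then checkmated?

After e8=N: black king on a8; in check: no.
Black is not in check, so this cannot be checkmate.

no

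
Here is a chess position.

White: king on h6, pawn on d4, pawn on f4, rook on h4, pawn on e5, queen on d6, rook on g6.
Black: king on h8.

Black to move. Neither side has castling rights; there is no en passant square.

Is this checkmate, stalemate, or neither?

stalemate

Black to move; black king on h8.
In check: no.
King squares — g7: attacked by Rg6; h7: attacked by Kh6; g8: attacked by Rg6.
Legal moves for Black: none.
Not in check and no legal moves → stalemate.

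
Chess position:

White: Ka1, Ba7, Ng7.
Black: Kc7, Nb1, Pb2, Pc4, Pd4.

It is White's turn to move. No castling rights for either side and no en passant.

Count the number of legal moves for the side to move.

3

White to move; king on a1.
In check: yes, from the black pawn on b2.
Legal moves: Kxb2, Ka2, Kxb1.
Count: 3.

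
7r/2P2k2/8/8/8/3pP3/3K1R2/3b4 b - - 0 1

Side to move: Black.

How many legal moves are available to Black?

7

Black to move; king on f7.
In check: yes, from the white rook on f2.
Legal moves: Kg8, Ke8, Kg7, Ke7, Kg6, Ke6, Bf3.
Count: 7.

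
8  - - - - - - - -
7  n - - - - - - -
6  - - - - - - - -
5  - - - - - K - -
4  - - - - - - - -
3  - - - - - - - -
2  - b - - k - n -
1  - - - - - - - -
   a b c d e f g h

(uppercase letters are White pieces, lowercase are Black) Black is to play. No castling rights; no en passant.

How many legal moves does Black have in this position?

Black to move; king on e2.
In check: no.
Legal moves: Nc8, Nc6, Nb5, Nh4+, Nf4, Ne3+, Ne1, Kf3, Ke3, Kd3, Kf2, Kd2, Kf1, Ke1, Kd1, Bh8, Bg7, Bf6, Be5, Bd4, Bc3, Ba3, Bc1, Ba1.
Count: 24.

24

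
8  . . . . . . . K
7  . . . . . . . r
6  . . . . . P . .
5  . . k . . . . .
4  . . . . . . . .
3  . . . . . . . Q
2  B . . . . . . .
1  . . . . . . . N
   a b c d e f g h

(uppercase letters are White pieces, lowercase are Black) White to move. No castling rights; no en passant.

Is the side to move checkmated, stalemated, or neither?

White to move; white king on h8.
In check: yes, from the black rook on h7.
Legal moves for White: Kg8, Kxh7, Qxh7.
White is in check but has 3 legal moves → neither.

neither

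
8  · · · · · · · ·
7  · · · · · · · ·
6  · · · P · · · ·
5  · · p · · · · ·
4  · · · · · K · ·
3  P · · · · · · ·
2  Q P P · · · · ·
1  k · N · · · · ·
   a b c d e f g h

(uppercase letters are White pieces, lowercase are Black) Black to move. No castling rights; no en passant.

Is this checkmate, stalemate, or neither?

Black to move; black king on a1.
In check: yes, from the white queen on a2.
King squares — b1: attacked by Qa2; a2: attacked by Nc1; b2: attacked by Qa2.
Legal moves for Black: none.
In check with no legal moves → checkmate.

checkmate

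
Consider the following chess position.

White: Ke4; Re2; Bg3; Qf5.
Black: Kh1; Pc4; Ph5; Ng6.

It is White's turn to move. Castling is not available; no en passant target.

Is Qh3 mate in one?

no

After Qh3: black king on h1; in check: yes, from the white queen on h3.
Black has 1 legal reply: Kg1.
In check but a legal move exists → not checkmate.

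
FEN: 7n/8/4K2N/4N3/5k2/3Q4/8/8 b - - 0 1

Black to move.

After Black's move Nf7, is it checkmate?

After Nf7: white king on e6; in check: no.
White is not in check, so this cannot be checkmate.

no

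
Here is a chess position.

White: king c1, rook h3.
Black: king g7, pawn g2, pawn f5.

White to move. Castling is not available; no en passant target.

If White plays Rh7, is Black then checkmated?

no

After Rh7: black king on g7; in check: yes, from the white rook on h7.
Black has 5 legal replies: Kg8, Kf8, Kxh7, Kg6, Kf6.
In check but a legal move exists → not checkmate.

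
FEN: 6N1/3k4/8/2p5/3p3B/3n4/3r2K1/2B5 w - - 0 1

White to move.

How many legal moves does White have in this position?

White to move; king on g2.
In check: yes, from the black rook on d2.
Legal moves: Kh3, Kg3, Kf3, Kh1, Kg1, Kf1, Bf2, Bxd2.
Count: 8.

8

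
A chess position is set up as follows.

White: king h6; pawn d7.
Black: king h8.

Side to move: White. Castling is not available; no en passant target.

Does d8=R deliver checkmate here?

yes

After d8=R: black king on h8; in check: yes, from the white rook on d8.
King squares — g7: attacked by Kh6; h7: attacked by Kh6; g8: attacked by Rd8.
Black has no legal moves → checkmate.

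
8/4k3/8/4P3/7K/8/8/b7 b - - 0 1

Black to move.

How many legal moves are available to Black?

10

Black to move; king on e7.
In check: no.
Legal moves: Kf8, Ke8, Kd8, Kf7, Kd7, Ke6, Bxe5, Bd4, Bc3, Bb2.
Count: 10.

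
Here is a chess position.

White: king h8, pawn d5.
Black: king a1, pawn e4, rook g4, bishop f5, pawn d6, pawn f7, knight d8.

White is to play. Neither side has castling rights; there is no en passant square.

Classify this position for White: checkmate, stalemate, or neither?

White to move; white king on h8.
In check: no.
King squares — g7: attacked by Rg4; h7: attacked by Bf5; g8: attacked by Rg4.
Legal moves for White: none.
Not in check and no legal moves → stalemate.

stalemate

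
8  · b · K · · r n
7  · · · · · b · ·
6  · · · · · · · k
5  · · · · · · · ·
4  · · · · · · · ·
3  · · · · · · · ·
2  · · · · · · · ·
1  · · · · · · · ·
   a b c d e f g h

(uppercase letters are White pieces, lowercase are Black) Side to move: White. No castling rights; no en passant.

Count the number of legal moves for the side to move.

2

White to move; king on d8.
In check: yes, from the black rook on g8.
Legal moves: Ke7, Kd7.
Count: 2.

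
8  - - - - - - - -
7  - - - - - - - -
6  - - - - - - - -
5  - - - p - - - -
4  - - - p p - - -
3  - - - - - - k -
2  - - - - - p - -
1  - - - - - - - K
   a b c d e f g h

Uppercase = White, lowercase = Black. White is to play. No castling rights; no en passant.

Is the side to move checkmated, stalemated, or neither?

stalemate

White to move; white king on h1.
In check: no.
King squares — g1: attacked by Pf2; g2: attacked by Kg3; h2: attacked by Kg3.
Legal moves for White: none.
Not in check and no legal moves → stalemate.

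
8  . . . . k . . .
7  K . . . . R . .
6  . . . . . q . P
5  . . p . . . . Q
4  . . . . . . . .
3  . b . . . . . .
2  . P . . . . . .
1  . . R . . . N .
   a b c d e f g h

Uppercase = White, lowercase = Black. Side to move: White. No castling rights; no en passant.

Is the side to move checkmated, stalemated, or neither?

neither

White to move; white king on a7.
In check: no.
Legal moves for White include: Rf8+, Rh7+, Rg7+, Re7+, Rd7+, Rc7+, Rb7+, Rxf6+, Kb8, Ka8, Kb7, Qg6, Qg5, Qf5, Qe5+, Qd5, Qxc5, Qh4, ... (list truncated; more exist).
White has legal moves and is not in check → neither.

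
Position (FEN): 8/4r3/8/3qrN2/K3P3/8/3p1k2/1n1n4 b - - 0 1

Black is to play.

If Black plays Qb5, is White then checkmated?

After Qb5: white king on a4; in check: yes, from the black queen on b5.
King squares — a3: attacked by Nb1; b3: attacked by Qb5; b4: attacked by Qb5; a5: attacked by Qb5; b5: attacked by Re5.
White has no legal moves → checkmate.

yes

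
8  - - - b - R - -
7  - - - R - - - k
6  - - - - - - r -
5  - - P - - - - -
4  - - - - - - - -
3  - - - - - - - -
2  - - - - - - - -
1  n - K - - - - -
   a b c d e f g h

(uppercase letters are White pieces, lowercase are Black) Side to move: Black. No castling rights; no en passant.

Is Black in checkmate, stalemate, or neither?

neither

Black to move; black king on h7.
In check: yes, from the white rook on d7.
Legal moves for Black: Kh6, Be7, Rg7.
Black is in check but has 3 legal moves → neither.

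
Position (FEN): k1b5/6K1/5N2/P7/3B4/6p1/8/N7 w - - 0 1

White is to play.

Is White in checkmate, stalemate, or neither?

White to move; white king on g7.
In check: no.
Legal moves for White include: Kh8, Kg8, Kf8, Kh7, Kf7, Kh6, Kg6, Ng8, Ne8, Nh7, Nd7, Nh5, Nd5, Ng4, Ne4, Ba7, Bb6, Be5, ... (list truncated; more exist).
White has legal moves and is not in check → neither.

neither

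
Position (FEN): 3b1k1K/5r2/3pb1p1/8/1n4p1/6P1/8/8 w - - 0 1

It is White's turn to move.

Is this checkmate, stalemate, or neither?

stalemate

White to move; white king on h8.
In check: no.
King squares — g7: attacked by Rf7; h7: attacked by Rf7; g8: attacked by Kf8.
Legal moves for White: none.
Not in check and no legal moves → stalemate.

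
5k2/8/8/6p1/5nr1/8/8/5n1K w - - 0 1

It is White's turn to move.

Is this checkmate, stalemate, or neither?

White to move; white king on h1.
In check: no.
King squares — g1: attacked by Rg4; g2: attacked by Nf4; h2: attacked by Nf1.
Legal moves for White: none.
Not in check and no legal moves → stalemate.

stalemate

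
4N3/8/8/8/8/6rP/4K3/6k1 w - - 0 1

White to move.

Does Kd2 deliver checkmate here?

no

After Kd2: black king on g1; in check: no.
Black is not in check, so this cannot be checkmate.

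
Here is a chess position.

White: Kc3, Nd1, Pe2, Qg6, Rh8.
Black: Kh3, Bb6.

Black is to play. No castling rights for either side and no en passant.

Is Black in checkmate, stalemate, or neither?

Black to move; black king on h3.
In check: yes, from the white rook on h8.
King squares — g2: attacked by Qg6; h2: attacked by Rh8; g3: attacked by Qg6; g4: attacked by Qg6; h4: attacked by Rh8.
Legal moves for Black: none.
In check with no legal moves → checkmate.

checkmate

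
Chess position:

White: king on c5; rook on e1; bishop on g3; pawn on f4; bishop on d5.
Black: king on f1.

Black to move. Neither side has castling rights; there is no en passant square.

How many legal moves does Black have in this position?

Black to move; king on f1.
In check: yes, from the white rook on e1.
Legal moves: none.
Count: 0.

0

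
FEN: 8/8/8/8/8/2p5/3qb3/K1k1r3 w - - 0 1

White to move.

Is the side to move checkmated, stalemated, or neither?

White to move; white king on a1.
In check: no.
King squares — b1: attacked by Kc1; a2: attacked by Qd2; b2: attacked by Kc1.
Legal moves for White: none.
Not in check and no legal moves → stalemate.

stalemate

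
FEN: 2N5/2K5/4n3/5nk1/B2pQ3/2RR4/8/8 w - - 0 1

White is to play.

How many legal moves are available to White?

White to move; king on c7.
In check: yes, from the black knight on e6.
Legal moves: Kb8, Kd7, Kb7, Kc6, Kb6, Qxe6.
Count: 6.

6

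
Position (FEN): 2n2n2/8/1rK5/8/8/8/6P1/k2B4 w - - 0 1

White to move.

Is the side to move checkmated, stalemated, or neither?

White to move; white king on c6.
In check: yes, from the black rook on b6.
Legal moves for White: Kc7, Kd5, Kc5.
White is in check but has 3 legal moves → neither.

neither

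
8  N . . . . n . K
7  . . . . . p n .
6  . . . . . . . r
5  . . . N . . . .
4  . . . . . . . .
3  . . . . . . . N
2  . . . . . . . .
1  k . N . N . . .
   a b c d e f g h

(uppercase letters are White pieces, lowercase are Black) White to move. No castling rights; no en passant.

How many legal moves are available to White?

White to move; king on h8.
In check: yes, from the black rook on h6.
Legal moves: Kg8, Kxg7.
Count: 2.

2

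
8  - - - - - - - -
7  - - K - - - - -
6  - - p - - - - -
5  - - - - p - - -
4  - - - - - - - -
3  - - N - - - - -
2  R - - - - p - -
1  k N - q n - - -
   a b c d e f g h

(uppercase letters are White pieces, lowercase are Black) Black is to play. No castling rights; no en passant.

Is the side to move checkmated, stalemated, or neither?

Black to move; black king on a1.
In check: yes, from the white rook on a2.
King squares — b1: attacked by Nc3; a2: attacked by Nc3; b2: attacked by Ra2.
Legal moves for Black: none.
In check with no legal moves → checkmate.

checkmate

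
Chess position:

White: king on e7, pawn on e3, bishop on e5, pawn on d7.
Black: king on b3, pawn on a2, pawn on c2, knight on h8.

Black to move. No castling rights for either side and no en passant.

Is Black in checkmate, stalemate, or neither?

Black to move; black king on b3.
In check: no.
Legal moves for Black: Nf7, Ng6+, Kc4, Kb4, Ka4, Ka3, c1=Q, c1=R, c1=B, c1=N, a1=Q, a1=R, a1=B, a1=N.
Black has 14 legal moves and is not in check → neither.

neither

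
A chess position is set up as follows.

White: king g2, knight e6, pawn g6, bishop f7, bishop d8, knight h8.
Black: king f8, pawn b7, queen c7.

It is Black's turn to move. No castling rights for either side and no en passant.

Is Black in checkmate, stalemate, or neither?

checkmate

Black to move; black king on f8.
In check: yes, from the white knight on e6.
King squares — e7: attacked by Bd8; f7: attacked by Pg6; g7: attacked by Ne6; e8: attacked by Bf7; g8: attacked by Bf7.
Legal moves for Black: none.
In check with no legal moves → checkmate.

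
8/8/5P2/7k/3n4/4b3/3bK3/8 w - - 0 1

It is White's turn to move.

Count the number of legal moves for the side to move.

White to move; king on e2.
In check: yes, from the black knight on d4.
Legal moves: Kd3, Kf1, Kd1.
Count: 3.

3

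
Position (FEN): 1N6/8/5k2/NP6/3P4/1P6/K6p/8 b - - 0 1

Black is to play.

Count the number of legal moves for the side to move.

Black to move; king on f6.
In check: no.
Legal moves: Kg7, Kf7, Ke7, Kg6, Ke6, Kg5, Kf5, h1=Q, h1=R, h1=B, h1=N.
Count: 11.

11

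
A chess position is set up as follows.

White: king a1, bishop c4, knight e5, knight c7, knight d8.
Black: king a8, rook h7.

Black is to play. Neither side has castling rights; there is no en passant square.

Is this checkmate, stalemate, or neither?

Black to move; black king on a8.
In check: yes, from the white knight on c7.
King squares — a7: available; b7: attacked by Nd8; b8: available.
Legal moves for Black: Kb8, Ka7, Rxc7.
Black is in check but has 3 legal moves → neither.

neither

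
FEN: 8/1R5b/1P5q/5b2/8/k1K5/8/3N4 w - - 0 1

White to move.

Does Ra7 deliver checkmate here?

After Ra7: black king on a3; in check: yes, from the white rook on a7.
King squares — a2: attacked by Ra7; b2: attacked by Nd1; b3: attacked by Kc3; a4: attacked by Ra7; b4: attacked by Kc3.
Black has no legal moves → checkmate.

yes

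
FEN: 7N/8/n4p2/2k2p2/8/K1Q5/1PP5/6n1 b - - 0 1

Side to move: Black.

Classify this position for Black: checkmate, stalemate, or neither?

Black to move; black king on c5.
In check: yes, from the white queen on c3.
Legal moves for Black: Kd6, Kb6, Kd5, Kb5.
Black is in check but has 4 legal moves → neither.

neither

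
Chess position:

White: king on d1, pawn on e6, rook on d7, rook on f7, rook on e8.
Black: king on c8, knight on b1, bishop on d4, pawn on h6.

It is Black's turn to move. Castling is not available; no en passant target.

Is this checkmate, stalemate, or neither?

Black to move; black king on c8.
In check: yes, from the white rook on e8.
King squares — b7: attacked by Rd7; c7: attacked by Rd7; d7: attacked by Pe6; b8: attacked by Re8; d8: attacked by Rd7.
Legal moves for Black: none.
In check with no legal moves → checkmate.

checkmate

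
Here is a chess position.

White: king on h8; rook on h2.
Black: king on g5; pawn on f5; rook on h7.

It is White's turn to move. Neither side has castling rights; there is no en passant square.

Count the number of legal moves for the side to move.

White to move; king on h8.
In check: yes, from the black rook on h7.
Legal moves: Kg8, Kxh7, Rxh7.
Count: 3.

3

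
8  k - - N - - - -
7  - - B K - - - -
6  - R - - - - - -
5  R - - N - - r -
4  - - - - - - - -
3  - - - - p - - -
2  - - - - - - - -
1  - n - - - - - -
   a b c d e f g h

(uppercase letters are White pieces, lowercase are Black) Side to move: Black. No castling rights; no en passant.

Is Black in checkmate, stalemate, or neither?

checkmate

Black to move; black king on a8.
In check: yes, from the white rook on a5.
King squares — a7: attacked by Ra5; b7: attacked by Rb6; b8: attacked by Rb6.
Legal moves for Black: none.
In check with no legal moves → checkmate.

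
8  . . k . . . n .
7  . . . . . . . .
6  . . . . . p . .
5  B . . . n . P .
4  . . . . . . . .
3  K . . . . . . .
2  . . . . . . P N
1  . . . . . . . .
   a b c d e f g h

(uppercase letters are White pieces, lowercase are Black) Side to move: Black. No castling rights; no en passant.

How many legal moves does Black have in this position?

15

Black to move; king on c8.
In check: no.
Legal moves: Ne7, Nh6, Kb8, Kd7, Kb7, Nf7, Nd7, Ng6, Nc6, Ng4, Nc4+, Nf3, Nd3, fxg5, f5.
Count: 15.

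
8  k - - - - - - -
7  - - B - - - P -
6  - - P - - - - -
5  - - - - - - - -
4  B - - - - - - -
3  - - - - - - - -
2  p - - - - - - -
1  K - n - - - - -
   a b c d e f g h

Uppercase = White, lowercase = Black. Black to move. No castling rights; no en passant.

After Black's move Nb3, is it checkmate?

no

After Nb3: white king on a1; in check: yes, from the black knight on b3.
White has 3 legal replies: Kb2, Kxa2, Bxb3.
In check but a legal move exists → not checkmate.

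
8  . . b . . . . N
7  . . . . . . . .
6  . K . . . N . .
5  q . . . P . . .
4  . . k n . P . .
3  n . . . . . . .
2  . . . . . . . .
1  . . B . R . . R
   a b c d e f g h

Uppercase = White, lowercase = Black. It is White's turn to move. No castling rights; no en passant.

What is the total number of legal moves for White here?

1

White to move; king on b6.
In check: yes, from the black queen on a5.
Legal moves: Kxa5.
Count: 1.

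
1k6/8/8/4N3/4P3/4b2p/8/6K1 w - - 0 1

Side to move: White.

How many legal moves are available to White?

3

White to move; king on g1.
In check: yes, from the black bishop on e3.
Legal moves: Kh2, Kh1, Kf1.
Count: 3.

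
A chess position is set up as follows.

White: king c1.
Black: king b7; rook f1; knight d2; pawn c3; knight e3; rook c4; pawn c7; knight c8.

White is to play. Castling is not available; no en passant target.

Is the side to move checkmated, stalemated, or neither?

checkmate

White to move; white king on c1.
In check: yes, from the black rook on f1.
King squares — b1: attacked by Rf1; d1: attacked by Rf1; b2: attacked by Pc3; c2: attacked by Ne3; d2: attacked by Pc3.
Legal moves for White: none.
In check with no legal moves → checkmate.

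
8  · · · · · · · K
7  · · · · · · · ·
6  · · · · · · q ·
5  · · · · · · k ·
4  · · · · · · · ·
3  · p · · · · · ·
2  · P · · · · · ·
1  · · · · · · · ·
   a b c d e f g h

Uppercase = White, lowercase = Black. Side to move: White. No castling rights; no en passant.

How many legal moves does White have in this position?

White to move; king on h8.
In check: no.
Legal moves: none.
Count: 0.

0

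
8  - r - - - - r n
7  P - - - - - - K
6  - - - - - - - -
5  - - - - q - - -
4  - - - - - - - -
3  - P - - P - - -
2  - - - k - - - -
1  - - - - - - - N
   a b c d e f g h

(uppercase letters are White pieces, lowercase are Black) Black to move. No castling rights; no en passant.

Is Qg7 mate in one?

After Qg7: white king on h7; in check: yes, from the black queen on g7.
King squares — g6: attacked by Qg7; h6: attacked by Qg7; g7: attacked by Rg8; g8: attacked by Qg7; h8: attacked by Qg7.
White has no legal moves → checkmate.

yes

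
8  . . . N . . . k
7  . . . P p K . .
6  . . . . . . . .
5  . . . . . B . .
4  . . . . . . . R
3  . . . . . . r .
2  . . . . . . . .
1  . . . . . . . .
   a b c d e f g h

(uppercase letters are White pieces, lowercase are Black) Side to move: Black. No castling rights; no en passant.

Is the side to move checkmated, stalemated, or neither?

checkmate

Black to move; black king on h8.
In check: yes, from the white rook on h4.
King squares — g7: attacked by Kf7; h7: attacked by Rh4; g8: attacked by Kf7.
Legal moves for Black: none.
In check with no legal moves → checkmate.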